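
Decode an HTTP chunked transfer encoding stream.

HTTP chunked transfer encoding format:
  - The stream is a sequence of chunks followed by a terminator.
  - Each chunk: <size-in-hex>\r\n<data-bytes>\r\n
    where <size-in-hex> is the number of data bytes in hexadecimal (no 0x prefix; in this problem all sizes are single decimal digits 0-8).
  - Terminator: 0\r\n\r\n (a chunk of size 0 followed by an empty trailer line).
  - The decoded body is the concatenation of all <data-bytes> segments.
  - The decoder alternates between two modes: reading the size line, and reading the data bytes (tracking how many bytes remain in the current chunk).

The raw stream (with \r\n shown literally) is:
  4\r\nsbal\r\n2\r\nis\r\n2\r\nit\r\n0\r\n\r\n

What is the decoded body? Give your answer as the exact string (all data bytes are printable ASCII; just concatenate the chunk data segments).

Answer: sbalisit

Derivation:
Chunk 1: stream[0..1]='4' size=0x4=4, data at stream[3..7]='sbal' -> body[0..4], body so far='sbal'
Chunk 2: stream[9..10]='2' size=0x2=2, data at stream[12..14]='is' -> body[4..6], body so far='sbalis'
Chunk 3: stream[16..17]='2' size=0x2=2, data at stream[19..21]='it' -> body[6..8], body so far='sbalisit'
Chunk 4: stream[23..24]='0' size=0 (terminator). Final body='sbalisit' (8 bytes)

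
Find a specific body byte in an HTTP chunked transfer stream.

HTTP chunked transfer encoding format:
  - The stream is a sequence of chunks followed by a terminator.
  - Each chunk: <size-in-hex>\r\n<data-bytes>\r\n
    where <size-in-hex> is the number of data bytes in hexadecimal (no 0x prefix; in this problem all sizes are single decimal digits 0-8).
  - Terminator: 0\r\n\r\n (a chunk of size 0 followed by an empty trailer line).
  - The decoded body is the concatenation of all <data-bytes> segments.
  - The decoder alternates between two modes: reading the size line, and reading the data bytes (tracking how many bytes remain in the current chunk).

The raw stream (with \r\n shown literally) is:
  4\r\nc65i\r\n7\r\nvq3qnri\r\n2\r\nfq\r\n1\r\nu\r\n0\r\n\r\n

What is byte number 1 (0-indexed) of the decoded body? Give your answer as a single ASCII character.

Answer: 6

Derivation:
Chunk 1: stream[0..1]='4' size=0x4=4, data at stream[3..7]='c65i' -> body[0..4], body so far='c65i'
Chunk 2: stream[9..10]='7' size=0x7=7, data at stream[12..19]='vq3qnri' -> body[4..11], body so far='c65ivq3qnri'
Chunk 3: stream[21..22]='2' size=0x2=2, data at stream[24..26]='fq' -> body[11..13], body so far='c65ivq3qnrifq'
Chunk 4: stream[28..29]='1' size=0x1=1, data at stream[31..32]='u' -> body[13..14], body so far='c65ivq3qnrifqu'
Chunk 5: stream[34..35]='0' size=0 (terminator). Final body='c65ivq3qnrifqu' (14 bytes)
Body byte 1 = '6'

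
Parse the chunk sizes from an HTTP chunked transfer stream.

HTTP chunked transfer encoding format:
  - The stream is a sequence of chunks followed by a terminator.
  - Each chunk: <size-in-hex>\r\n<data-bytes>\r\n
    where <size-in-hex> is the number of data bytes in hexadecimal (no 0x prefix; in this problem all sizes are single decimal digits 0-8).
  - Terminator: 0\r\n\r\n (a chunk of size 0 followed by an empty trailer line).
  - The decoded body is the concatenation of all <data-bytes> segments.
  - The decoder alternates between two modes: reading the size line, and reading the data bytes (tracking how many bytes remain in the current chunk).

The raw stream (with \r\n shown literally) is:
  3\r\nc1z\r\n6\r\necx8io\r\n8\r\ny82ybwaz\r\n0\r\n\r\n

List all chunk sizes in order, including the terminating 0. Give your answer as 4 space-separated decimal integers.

Chunk 1: stream[0..1]='3' size=0x3=3, data at stream[3..6]='c1z' -> body[0..3], body so far='c1z'
Chunk 2: stream[8..9]='6' size=0x6=6, data at stream[11..17]='ecx8io' -> body[3..9], body so far='c1zecx8io'
Chunk 3: stream[19..20]='8' size=0x8=8, data at stream[22..30]='y82ybwaz' -> body[9..17], body so far='c1zecx8ioy82ybwaz'
Chunk 4: stream[32..33]='0' size=0 (terminator). Final body='c1zecx8ioy82ybwaz' (17 bytes)

Answer: 3 6 8 0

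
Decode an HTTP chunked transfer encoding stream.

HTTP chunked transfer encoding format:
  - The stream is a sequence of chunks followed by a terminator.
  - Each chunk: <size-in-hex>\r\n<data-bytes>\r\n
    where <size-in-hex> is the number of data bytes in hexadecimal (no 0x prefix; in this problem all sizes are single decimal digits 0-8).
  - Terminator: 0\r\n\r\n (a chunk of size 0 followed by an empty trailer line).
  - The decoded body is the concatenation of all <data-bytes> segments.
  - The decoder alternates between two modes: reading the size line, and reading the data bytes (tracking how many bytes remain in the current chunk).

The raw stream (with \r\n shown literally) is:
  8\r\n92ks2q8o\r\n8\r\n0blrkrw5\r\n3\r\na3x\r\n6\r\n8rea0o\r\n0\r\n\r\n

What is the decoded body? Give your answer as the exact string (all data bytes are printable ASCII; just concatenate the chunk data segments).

Answer: 92ks2q8o0blrkrw5a3x8rea0o

Derivation:
Chunk 1: stream[0..1]='8' size=0x8=8, data at stream[3..11]='92ks2q8o' -> body[0..8], body so far='92ks2q8o'
Chunk 2: stream[13..14]='8' size=0x8=8, data at stream[16..24]='0blrkrw5' -> body[8..16], body so far='92ks2q8o0blrkrw5'
Chunk 3: stream[26..27]='3' size=0x3=3, data at stream[29..32]='a3x' -> body[16..19], body so far='92ks2q8o0blrkrw5a3x'
Chunk 4: stream[34..35]='6' size=0x6=6, data at stream[37..43]='8rea0o' -> body[19..25], body so far='92ks2q8o0blrkrw5a3x8rea0o'
Chunk 5: stream[45..46]='0' size=0 (terminator). Final body='92ks2q8o0blrkrw5a3x8rea0o' (25 bytes)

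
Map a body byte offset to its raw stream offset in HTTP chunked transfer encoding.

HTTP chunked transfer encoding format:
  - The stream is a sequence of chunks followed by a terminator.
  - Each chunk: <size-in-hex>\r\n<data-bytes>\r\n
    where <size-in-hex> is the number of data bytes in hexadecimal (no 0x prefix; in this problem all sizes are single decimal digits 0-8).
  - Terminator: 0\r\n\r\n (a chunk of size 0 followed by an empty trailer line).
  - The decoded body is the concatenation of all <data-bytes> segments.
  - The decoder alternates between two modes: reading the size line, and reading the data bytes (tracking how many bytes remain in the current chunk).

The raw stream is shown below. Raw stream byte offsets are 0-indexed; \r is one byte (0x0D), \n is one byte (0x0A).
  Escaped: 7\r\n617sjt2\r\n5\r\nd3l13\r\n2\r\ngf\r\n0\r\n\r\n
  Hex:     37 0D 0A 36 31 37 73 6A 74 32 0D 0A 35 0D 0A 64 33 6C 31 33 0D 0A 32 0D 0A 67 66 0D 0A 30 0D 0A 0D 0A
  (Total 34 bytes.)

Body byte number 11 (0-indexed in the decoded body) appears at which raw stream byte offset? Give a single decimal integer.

Answer: 19

Derivation:
Chunk 1: stream[0..1]='7' size=0x7=7, data at stream[3..10]='617sjt2' -> body[0..7], body so far='617sjt2'
Chunk 2: stream[12..13]='5' size=0x5=5, data at stream[15..20]='d3l13' -> body[7..12], body so far='617sjt2d3l13'
Chunk 3: stream[22..23]='2' size=0x2=2, data at stream[25..27]='gf' -> body[12..14], body so far='617sjt2d3l13gf'
Chunk 4: stream[29..30]='0' size=0 (terminator). Final body='617sjt2d3l13gf' (14 bytes)
Body byte 11 at stream offset 19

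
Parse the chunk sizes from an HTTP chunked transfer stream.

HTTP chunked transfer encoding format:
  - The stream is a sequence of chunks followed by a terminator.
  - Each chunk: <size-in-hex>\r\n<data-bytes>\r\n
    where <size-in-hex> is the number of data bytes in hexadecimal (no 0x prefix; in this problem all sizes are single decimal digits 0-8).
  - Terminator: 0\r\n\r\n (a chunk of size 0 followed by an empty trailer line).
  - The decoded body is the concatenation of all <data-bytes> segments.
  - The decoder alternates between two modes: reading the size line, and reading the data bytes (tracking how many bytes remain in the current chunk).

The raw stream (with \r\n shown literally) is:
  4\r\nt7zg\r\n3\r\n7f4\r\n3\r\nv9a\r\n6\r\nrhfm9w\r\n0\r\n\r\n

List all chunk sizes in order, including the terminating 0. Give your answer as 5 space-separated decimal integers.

Chunk 1: stream[0..1]='4' size=0x4=4, data at stream[3..7]='t7zg' -> body[0..4], body so far='t7zg'
Chunk 2: stream[9..10]='3' size=0x3=3, data at stream[12..15]='7f4' -> body[4..7], body so far='t7zg7f4'
Chunk 3: stream[17..18]='3' size=0x3=3, data at stream[20..23]='v9a' -> body[7..10], body so far='t7zg7f4v9a'
Chunk 4: stream[25..26]='6' size=0x6=6, data at stream[28..34]='rhfm9w' -> body[10..16], body so far='t7zg7f4v9arhfm9w'
Chunk 5: stream[36..37]='0' size=0 (terminator). Final body='t7zg7f4v9arhfm9w' (16 bytes)

Answer: 4 3 3 6 0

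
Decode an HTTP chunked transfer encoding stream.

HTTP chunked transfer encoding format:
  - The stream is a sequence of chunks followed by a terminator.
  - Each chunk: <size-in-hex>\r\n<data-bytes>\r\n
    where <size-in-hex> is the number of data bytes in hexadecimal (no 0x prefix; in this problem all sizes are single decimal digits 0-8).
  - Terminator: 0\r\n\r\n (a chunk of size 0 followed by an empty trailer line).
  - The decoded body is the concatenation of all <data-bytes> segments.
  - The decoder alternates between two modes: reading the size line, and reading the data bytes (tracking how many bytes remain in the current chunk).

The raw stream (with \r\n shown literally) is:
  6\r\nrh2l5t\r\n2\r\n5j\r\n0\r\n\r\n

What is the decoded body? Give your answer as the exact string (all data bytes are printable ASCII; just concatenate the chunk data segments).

Answer: rh2l5t5j

Derivation:
Chunk 1: stream[0..1]='6' size=0x6=6, data at stream[3..9]='rh2l5t' -> body[0..6], body so far='rh2l5t'
Chunk 2: stream[11..12]='2' size=0x2=2, data at stream[14..16]='5j' -> body[6..8], body so far='rh2l5t5j'
Chunk 3: stream[18..19]='0' size=0 (terminator). Final body='rh2l5t5j' (8 bytes)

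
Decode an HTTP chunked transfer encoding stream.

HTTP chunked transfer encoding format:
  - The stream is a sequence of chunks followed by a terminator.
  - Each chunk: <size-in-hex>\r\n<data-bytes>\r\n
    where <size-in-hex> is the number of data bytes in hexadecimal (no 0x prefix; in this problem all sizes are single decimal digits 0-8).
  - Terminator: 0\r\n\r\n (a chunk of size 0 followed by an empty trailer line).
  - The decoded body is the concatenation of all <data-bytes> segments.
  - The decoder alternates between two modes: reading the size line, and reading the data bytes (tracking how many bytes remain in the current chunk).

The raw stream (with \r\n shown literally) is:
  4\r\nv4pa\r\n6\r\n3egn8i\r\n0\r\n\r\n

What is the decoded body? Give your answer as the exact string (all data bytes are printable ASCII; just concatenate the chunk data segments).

Chunk 1: stream[0..1]='4' size=0x4=4, data at stream[3..7]='v4pa' -> body[0..4], body so far='v4pa'
Chunk 2: stream[9..10]='6' size=0x6=6, data at stream[12..18]='3egn8i' -> body[4..10], body so far='v4pa3egn8i'
Chunk 3: stream[20..21]='0' size=0 (terminator). Final body='v4pa3egn8i' (10 bytes)

Answer: v4pa3egn8i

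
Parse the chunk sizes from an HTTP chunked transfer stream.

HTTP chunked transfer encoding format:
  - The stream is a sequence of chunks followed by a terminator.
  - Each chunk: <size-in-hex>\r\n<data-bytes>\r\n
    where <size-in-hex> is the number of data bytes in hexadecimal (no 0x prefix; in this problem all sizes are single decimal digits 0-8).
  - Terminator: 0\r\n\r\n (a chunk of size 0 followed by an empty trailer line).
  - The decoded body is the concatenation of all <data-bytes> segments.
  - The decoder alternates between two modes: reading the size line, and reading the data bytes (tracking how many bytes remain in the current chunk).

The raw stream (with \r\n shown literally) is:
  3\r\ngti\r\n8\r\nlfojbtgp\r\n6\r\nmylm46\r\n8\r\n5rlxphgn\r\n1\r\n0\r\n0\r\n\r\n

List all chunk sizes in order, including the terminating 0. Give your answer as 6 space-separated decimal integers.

Chunk 1: stream[0..1]='3' size=0x3=3, data at stream[3..6]='gti' -> body[0..3], body so far='gti'
Chunk 2: stream[8..9]='8' size=0x8=8, data at stream[11..19]='lfojbtgp' -> body[3..11], body so far='gtilfojbtgp'
Chunk 3: stream[21..22]='6' size=0x6=6, data at stream[24..30]='mylm46' -> body[11..17], body so far='gtilfojbtgpmylm46'
Chunk 4: stream[32..33]='8' size=0x8=8, data at stream[35..43]='5rlxphgn' -> body[17..25], body so far='gtilfojbtgpmylm465rlxphgn'
Chunk 5: stream[45..46]='1' size=0x1=1, data at stream[48..49]='0' -> body[25..26], body so far='gtilfojbtgpmylm465rlxphgn0'
Chunk 6: stream[51..52]='0' size=0 (terminator). Final body='gtilfojbtgpmylm465rlxphgn0' (26 bytes)

Answer: 3 8 6 8 1 0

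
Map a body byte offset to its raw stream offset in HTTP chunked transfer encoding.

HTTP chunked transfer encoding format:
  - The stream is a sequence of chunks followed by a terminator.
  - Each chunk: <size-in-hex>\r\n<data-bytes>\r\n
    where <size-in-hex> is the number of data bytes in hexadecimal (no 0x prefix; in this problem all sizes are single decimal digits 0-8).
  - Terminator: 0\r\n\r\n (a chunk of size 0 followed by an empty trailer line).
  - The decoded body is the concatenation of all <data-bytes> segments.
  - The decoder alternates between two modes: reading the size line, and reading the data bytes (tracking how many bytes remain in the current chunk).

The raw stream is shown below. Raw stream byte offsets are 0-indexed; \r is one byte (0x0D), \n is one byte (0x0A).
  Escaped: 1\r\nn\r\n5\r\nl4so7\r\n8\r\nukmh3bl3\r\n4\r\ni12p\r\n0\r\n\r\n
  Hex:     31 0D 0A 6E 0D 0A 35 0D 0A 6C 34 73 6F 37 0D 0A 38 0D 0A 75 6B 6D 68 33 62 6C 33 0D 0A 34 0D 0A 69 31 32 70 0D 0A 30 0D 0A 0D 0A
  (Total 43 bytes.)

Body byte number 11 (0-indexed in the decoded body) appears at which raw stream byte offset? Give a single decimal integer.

Chunk 1: stream[0..1]='1' size=0x1=1, data at stream[3..4]='n' -> body[0..1], body so far='n'
Chunk 2: stream[6..7]='5' size=0x5=5, data at stream[9..14]='l4so7' -> body[1..6], body so far='nl4so7'
Chunk 3: stream[16..17]='8' size=0x8=8, data at stream[19..27]='ukmh3bl3' -> body[6..14], body so far='nl4so7ukmh3bl3'
Chunk 4: stream[29..30]='4' size=0x4=4, data at stream[32..36]='i12p' -> body[14..18], body so far='nl4so7ukmh3bl3i12p'
Chunk 5: stream[38..39]='0' size=0 (terminator). Final body='nl4so7ukmh3bl3i12p' (18 bytes)
Body byte 11 at stream offset 24

Answer: 24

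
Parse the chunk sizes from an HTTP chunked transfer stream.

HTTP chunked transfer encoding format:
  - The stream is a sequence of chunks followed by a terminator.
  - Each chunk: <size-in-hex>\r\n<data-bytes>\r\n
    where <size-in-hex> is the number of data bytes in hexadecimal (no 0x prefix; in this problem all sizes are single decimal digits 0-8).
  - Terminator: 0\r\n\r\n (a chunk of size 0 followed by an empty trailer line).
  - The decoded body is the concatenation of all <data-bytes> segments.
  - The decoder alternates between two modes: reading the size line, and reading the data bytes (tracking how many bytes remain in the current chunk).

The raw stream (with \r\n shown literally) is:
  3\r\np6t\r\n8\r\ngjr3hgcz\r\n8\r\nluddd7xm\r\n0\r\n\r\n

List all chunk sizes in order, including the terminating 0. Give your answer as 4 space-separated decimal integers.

Answer: 3 8 8 0

Derivation:
Chunk 1: stream[0..1]='3' size=0x3=3, data at stream[3..6]='p6t' -> body[0..3], body so far='p6t'
Chunk 2: stream[8..9]='8' size=0x8=8, data at stream[11..19]='gjr3hgcz' -> body[3..11], body so far='p6tgjr3hgcz'
Chunk 3: stream[21..22]='8' size=0x8=8, data at stream[24..32]='luddd7xm' -> body[11..19], body so far='p6tgjr3hgczluddd7xm'
Chunk 4: stream[34..35]='0' size=0 (terminator). Final body='p6tgjr3hgczluddd7xm' (19 bytes)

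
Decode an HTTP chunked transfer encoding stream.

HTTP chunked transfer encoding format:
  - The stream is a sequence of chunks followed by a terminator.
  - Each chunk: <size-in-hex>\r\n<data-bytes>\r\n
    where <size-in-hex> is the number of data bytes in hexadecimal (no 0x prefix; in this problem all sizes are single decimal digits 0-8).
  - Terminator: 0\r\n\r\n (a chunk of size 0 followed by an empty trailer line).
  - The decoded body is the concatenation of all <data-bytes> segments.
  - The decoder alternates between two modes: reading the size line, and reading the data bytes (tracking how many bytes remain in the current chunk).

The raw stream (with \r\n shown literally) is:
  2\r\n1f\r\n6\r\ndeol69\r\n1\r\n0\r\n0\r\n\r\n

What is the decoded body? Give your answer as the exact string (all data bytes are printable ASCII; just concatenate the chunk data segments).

Chunk 1: stream[0..1]='2' size=0x2=2, data at stream[3..5]='1f' -> body[0..2], body so far='1f'
Chunk 2: stream[7..8]='6' size=0x6=6, data at stream[10..16]='deol69' -> body[2..8], body so far='1fdeol69'
Chunk 3: stream[18..19]='1' size=0x1=1, data at stream[21..22]='0' -> body[8..9], body so far='1fdeol690'
Chunk 4: stream[24..25]='0' size=0 (terminator). Final body='1fdeol690' (9 bytes)

Answer: 1fdeol690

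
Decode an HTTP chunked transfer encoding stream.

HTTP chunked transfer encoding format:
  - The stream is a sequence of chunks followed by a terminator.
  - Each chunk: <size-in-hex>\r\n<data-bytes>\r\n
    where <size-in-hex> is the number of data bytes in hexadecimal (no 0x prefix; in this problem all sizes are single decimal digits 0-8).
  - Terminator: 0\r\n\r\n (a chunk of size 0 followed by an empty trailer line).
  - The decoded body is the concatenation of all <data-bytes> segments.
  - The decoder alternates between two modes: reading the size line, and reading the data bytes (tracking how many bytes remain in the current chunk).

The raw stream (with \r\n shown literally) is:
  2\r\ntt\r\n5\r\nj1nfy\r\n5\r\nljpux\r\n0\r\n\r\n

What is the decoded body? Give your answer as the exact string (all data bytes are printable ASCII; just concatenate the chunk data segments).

Chunk 1: stream[0..1]='2' size=0x2=2, data at stream[3..5]='tt' -> body[0..2], body so far='tt'
Chunk 2: stream[7..8]='5' size=0x5=5, data at stream[10..15]='j1nfy' -> body[2..7], body so far='ttj1nfy'
Chunk 3: stream[17..18]='5' size=0x5=5, data at stream[20..25]='ljpux' -> body[7..12], body so far='ttj1nfyljpux'
Chunk 4: stream[27..28]='0' size=0 (terminator). Final body='ttj1nfyljpux' (12 bytes)

Answer: ttj1nfyljpux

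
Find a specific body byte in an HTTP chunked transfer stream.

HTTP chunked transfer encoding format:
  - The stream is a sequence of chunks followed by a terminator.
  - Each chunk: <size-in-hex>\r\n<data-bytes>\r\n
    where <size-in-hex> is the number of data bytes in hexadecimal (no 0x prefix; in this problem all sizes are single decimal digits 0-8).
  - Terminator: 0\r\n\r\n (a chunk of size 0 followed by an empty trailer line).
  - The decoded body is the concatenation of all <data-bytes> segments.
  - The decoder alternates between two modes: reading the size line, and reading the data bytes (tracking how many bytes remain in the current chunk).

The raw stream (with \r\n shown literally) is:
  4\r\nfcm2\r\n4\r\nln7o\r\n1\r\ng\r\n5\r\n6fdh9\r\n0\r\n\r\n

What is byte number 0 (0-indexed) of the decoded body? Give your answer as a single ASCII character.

Chunk 1: stream[0..1]='4' size=0x4=4, data at stream[3..7]='fcm2' -> body[0..4], body so far='fcm2'
Chunk 2: stream[9..10]='4' size=0x4=4, data at stream[12..16]='ln7o' -> body[4..8], body so far='fcm2ln7o'
Chunk 3: stream[18..19]='1' size=0x1=1, data at stream[21..22]='g' -> body[8..9], body so far='fcm2ln7og'
Chunk 4: stream[24..25]='5' size=0x5=5, data at stream[27..32]='6fdh9' -> body[9..14], body so far='fcm2ln7og6fdh9'
Chunk 5: stream[34..35]='0' size=0 (terminator). Final body='fcm2ln7og6fdh9' (14 bytes)
Body byte 0 = 'f'

Answer: f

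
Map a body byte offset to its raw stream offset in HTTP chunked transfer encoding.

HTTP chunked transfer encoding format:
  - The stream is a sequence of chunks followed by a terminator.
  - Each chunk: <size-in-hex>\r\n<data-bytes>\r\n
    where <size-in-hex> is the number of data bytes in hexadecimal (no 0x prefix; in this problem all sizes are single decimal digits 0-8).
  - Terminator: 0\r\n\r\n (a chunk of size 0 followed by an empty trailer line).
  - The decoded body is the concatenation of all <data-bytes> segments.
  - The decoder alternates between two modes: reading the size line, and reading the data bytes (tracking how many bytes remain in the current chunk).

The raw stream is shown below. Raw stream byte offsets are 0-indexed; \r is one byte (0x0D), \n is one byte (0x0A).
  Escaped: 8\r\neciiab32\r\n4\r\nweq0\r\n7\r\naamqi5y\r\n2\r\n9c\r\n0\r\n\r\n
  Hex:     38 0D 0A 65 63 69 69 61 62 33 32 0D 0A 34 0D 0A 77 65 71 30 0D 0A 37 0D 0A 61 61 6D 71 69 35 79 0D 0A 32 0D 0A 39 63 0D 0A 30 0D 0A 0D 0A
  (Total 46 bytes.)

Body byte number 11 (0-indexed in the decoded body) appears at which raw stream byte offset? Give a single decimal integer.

Chunk 1: stream[0..1]='8' size=0x8=8, data at stream[3..11]='eciiab32' -> body[0..8], body so far='eciiab32'
Chunk 2: stream[13..14]='4' size=0x4=4, data at stream[16..20]='weq0' -> body[8..12], body so far='eciiab32weq0'
Chunk 3: stream[22..23]='7' size=0x7=7, data at stream[25..32]='aamqi5y' -> body[12..19], body so far='eciiab32weq0aamqi5y'
Chunk 4: stream[34..35]='2' size=0x2=2, data at stream[37..39]='9c' -> body[19..21], body so far='eciiab32weq0aamqi5y9c'
Chunk 5: stream[41..42]='0' size=0 (terminator). Final body='eciiab32weq0aamqi5y9c' (21 bytes)
Body byte 11 at stream offset 19

Answer: 19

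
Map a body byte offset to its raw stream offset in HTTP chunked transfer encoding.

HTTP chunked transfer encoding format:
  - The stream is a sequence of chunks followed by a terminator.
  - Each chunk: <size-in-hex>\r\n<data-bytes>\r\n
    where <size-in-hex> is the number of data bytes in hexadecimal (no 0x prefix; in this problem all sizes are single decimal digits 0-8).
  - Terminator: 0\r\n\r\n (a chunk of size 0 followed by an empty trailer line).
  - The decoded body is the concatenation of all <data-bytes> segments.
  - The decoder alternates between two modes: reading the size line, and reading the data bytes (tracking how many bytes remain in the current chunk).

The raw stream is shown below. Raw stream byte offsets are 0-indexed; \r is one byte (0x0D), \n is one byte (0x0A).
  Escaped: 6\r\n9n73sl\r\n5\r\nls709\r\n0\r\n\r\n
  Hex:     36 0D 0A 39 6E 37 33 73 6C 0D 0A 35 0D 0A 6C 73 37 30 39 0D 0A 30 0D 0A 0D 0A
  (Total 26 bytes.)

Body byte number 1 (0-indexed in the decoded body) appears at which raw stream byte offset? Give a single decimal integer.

Chunk 1: stream[0..1]='6' size=0x6=6, data at stream[3..9]='9n73sl' -> body[0..6], body so far='9n73sl'
Chunk 2: stream[11..12]='5' size=0x5=5, data at stream[14..19]='ls709' -> body[6..11], body so far='9n73slls709'
Chunk 3: stream[21..22]='0' size=0 (terminator). Final body='9n73slls709' (11 bytes)
Body byte 1 at stream offset 4

Answer: 4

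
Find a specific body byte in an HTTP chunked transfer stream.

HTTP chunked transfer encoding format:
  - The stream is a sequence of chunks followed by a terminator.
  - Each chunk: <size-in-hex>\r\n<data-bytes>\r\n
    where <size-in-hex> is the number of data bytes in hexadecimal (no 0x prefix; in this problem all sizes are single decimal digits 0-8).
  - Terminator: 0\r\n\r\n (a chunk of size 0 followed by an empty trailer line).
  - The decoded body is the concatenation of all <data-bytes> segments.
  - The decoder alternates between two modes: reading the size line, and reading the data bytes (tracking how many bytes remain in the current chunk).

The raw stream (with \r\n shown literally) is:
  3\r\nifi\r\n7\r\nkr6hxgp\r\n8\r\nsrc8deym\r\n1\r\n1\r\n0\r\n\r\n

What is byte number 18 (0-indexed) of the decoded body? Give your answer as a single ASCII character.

Answer: 1

Derivation:
Chunk 1: stream[0..1]='3' size=0x3=3, data at stream[3..6]='ifi' -> body[0..3], body so far='ifi'
Chunk 2: stream[8..9]='7' size=0x7=7, data at stream[11..18]='kr6hxgp' -> body[3..10], body so far='ifikr6hxgp'
Chunk 3: stream[20..21]='8' size=0x8=8, data at stream[23..31]='src8deym' -> body[10..18], body so far='ifikr6hxgpsrc8deym'
Chunk 4: stream[33..34]='1' size=0x1=1, data at stream[36..37]='1' -> body[18..19], body so far='ifikr6hxgpsrc8deym1'
Chunk 5: stream[39..40]='0' size=0 (terminator). Final body='ifikr6hxgpsrc8deym1' (19 bytes)
Body byte 18 = '1'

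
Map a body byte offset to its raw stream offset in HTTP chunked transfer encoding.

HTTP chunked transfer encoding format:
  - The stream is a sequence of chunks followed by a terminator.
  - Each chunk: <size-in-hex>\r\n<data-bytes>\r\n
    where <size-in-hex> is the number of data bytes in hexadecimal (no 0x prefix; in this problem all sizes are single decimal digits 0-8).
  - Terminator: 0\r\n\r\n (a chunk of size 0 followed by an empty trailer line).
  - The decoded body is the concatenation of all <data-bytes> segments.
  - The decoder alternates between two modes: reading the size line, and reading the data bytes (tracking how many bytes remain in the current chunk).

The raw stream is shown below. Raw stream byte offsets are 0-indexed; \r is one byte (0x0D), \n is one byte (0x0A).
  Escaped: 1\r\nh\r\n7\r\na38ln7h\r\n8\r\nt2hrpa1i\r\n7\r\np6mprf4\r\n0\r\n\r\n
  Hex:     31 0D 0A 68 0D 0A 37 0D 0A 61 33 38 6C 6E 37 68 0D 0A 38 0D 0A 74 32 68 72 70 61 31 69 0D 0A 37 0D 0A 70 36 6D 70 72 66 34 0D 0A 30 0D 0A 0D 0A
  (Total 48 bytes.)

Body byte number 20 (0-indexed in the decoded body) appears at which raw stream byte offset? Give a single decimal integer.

Chunk 1: stream[0..1]='1' size=0x1=1, data at stream[3..4]='h' -> body[0..1], body so far='h'
Chunk 2: stream[6..7]='7' size=0x7=7, data at stream[9..16]='a38ln7h' -> body[1..8], body so far='ha38ln7h'
Chunk 3: stream[18..19]='8' size=0x8=8, data at stream[21..29]='t2hrpa1i' -> body[8..16], body so far='ha38ln7ht2hrpa1i'
Chunk 4: stream[31..32]='7' size=0x7=7, data at stream[34..41]='p6mprf4' -> body[16..23], body so far='ha38ln7ht2hrpa1ip6mprf4'
Chunk 5: stream[43..44]='0' size=0 (terminator). Final body='ha38ln7ht2hrpa1ip6mprf4' (23 bytes)
Body byte 20 at stream offset 38

Answer: 38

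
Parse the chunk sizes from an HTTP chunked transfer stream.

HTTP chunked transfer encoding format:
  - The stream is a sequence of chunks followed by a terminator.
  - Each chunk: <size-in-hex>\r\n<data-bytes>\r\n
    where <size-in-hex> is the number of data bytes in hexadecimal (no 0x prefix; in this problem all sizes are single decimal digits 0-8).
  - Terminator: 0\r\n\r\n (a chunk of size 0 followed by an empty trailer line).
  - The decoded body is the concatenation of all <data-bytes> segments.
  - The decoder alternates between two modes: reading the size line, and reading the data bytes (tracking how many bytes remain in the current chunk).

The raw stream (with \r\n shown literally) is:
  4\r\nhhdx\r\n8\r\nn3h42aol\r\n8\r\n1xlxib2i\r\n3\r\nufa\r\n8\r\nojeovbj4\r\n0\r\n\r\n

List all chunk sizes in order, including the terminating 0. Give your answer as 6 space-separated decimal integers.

Answer: 4 8 8 3 8 0

Derivation:
Chunk 1: stream[0..1]='4' size=0x4=4, data at stream[3..7]='hhdx' -> body[0..4], body so far='hhdx'
Chunk 2: stream[9..10]='8' size=0x8=8, data at stream[12..20]='n3h42aol' -> body[4..12], body so far='hhdxn3h42aol'
Chunk 3: stream[22..23]='8' size=0x8=8, data at stream[25..33]='1xlxib2i' -> body[12..20], body so far='hhdxn3h42aol1xlxib2i'
Chunk 4: stream[35..36]='3' size=0x3=3, data at stream[38..41]='ufa' -> body[20..23], body so far='hhdxn3h42aol1xlxib2iufa'
Chunk 5: stream[43..44]='8' size=0x8=8, data at stream[46..54]='ojeovbj4' -> body[23..31], body so far='hhdxn3h42aol1xlxib2iufaojeovbj4'
Chunk 6: stream[56..57]='0' size=0 (terminator). Final body='hhdxn3h42aol1xlxib2iufaojeovbj4' (31 bytes)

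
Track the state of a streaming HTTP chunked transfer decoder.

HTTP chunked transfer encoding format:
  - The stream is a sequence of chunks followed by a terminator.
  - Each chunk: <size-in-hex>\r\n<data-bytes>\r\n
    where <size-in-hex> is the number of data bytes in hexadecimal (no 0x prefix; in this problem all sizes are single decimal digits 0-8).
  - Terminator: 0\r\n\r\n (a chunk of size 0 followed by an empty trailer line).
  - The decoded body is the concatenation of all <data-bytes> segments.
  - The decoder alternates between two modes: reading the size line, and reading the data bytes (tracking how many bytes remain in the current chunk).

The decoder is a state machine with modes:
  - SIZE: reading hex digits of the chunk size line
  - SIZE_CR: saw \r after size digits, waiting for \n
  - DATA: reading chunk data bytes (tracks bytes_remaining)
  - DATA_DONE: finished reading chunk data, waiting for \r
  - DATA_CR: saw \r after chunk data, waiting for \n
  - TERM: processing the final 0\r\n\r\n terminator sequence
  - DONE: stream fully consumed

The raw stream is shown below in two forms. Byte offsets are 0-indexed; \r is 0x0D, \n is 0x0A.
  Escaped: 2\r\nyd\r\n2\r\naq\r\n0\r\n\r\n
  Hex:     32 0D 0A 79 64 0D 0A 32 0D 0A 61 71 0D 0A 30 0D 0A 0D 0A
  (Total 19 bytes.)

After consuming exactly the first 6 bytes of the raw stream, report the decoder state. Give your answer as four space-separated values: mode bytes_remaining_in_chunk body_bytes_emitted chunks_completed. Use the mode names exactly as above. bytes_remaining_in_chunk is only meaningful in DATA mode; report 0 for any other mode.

Byte 0 = '2': mode=SIZE remaining=0 emitted=0 chunks_done=0
Byte 1 = 0x0D: mode=SIZE_CR remaining=0 emitted=0 chunks_done=0
Byte 2 = 0x0A: mode=DATA remaining=2 emitted=0 chunks_done=0
Byte 3 = 'y': mode=DATA remaining=1 emitted=1 chunks_done=0
Byte 4 = 'd': mode=DATA_DONE remaining=0 emitted=2 chunks_done=0
Byte 5 = 0x0D: mode=DATA_CR remaining=0 emitted=2 chunks_done=0

Answer: DATA_CR 0 2 0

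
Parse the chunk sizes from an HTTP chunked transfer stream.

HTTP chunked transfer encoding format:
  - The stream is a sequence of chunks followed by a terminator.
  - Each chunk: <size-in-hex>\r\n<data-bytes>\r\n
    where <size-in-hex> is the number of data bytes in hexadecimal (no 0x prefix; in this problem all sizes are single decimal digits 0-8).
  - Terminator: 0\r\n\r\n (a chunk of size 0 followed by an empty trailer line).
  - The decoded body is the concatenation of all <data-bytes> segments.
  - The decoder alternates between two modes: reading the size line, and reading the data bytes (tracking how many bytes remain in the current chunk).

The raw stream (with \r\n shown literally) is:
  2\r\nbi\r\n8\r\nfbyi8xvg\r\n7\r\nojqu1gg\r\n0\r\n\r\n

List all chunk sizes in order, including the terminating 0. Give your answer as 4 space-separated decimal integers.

Answer: 2 8 7 0

Derivation:
Chunk 1: stream[0..1]='2' size=0x2=2, data at stream[3..5]='bi' -> body[0..2], body so far='bi'
Chunk 2: stream[7..8]='8' size=0x8=8, data at stream[10..18]='fbyi8xvg' -> body[2..10], body so far='bifbyi8xvg'
Chunk 3: stream[20..21]='7' size=0x7=7, data at stream[23..30]='ojqu1gg' -> body[10..17], body so far='bifbyi8xvgojqu1gg'
Chunk 4: stream[32..33]='0' size=0 (terminator). Final body='bifbyi8xvgojqu1gg' (17 bytes)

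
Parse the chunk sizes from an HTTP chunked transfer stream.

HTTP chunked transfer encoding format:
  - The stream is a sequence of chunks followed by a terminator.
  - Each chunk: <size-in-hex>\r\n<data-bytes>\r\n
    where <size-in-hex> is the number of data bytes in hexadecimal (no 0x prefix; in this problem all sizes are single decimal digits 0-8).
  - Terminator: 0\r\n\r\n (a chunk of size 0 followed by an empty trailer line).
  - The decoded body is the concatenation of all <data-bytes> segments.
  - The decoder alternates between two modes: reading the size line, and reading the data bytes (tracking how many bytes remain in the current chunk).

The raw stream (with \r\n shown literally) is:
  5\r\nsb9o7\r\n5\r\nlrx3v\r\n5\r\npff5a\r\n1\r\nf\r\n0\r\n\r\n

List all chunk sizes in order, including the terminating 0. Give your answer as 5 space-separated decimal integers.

Chunk 1: stream[0..1]='5' size=0x5=5, data at stream[3..8]='sb9o7' -> body[0..5], body so far='sb9o7'
Chunk 2: stream[10..11]='5' size=0x5=5, data at stream[13..18]='lrx3v' -> body[5..10], body so far='sb9o7lrx3v'
Chunk 3: stream[20..21]='5' size=0x5=5, data at stream[23..28]='pff5a' -> body[10..15], body so far='sb9o7lrx3vpff5a'
Chunk 4: stream[30..31]='1' size=0x1=1, data at stream[33..34]='f' -> body[15..16], body so far='sb9o7lrx3vpff5af'
Chunk 5: stream[36..37]='0' size=0 (terminator). Final body='sb9o7lrx3vpff5af' (16 bytes)

Answer: 5 5 5 1 0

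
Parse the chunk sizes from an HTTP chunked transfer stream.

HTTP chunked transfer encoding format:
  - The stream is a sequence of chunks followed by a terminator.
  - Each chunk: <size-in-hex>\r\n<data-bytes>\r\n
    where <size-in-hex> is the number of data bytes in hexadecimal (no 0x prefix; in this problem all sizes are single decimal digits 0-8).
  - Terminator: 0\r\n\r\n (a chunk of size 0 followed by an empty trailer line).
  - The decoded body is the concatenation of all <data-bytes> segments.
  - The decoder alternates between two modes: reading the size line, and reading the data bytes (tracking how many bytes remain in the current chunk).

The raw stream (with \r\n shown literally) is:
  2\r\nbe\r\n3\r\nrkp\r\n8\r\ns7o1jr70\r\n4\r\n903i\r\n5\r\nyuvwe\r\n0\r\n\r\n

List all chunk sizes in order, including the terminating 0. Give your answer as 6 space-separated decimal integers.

Answer: 2 3 8 4 5 0

Derivation:
Chunk 1: stream[0..1]='2' size=0x2=2, data at stream[3..5]='be' -> body[0..2], body so far='be'
Chunk 2: stream[7..8]='3' size=0x3=3, data at stream[10..13]='rkp' -> body[2..5], body so far='berkp'
Chunk 3: stream[15..16]='8' size=0x8=8, data at stream[18..26]='s7o1jr70' -> body[5..13], body so far='berkps7o1jr70'
Chunk 4: stream[28..29]='4' size=0x4=4, data at stream[31..35]='903i' -> body[13..17], body so far='berkps7o1jr70903i'
Chunk 5: stream[37..38]='5' size=0x5=5, data at stream[40..45]='yuvwe' -> body[17..22], body so far='berkps7o1jr70903iyuvwe'
Chunk 6: stream[47..48]='0' size=0 (terminator). Final body='berkps7o1jr70903iyuvwe' (22 bytes)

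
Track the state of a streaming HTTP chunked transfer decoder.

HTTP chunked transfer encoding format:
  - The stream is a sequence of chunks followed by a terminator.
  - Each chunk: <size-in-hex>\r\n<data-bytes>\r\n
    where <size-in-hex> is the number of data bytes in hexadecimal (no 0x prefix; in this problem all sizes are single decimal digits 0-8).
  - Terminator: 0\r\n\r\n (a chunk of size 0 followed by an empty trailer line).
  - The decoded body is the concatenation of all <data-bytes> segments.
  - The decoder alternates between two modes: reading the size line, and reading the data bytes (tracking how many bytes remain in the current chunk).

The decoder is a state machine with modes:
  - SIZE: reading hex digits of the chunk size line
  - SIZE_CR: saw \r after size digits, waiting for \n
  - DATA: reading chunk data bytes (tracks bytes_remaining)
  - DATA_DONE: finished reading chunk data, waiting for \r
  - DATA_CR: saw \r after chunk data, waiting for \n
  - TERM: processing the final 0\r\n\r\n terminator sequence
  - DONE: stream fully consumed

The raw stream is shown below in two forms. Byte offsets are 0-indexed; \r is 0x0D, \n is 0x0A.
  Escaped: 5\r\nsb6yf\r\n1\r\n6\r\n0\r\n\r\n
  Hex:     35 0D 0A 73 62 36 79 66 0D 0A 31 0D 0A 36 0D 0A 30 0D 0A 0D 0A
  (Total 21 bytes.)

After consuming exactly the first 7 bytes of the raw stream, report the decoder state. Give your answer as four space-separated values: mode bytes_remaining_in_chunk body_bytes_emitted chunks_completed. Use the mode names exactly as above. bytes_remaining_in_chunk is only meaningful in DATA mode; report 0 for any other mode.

Byte 0 = '5': mode=SIZE remaining=0 emitted=0 chunks_done=0
Byte 1 = 0x0D: mode=SIZE_CR remaining=0 emitted=0 chunks_done=0
Byte 2 = 0x0A: mode=DATA remaining=5 emitted=0 chunks_done=0
Byte 3 = 's': mode=DATA remaining=4 emitted=1 chunks_done=0
Byte 4 = 'b': mode=DATA remaining=3 emitted=2 chunks_done=0
Byte 5 = '6': mode=DATA remaining=2 emitted=3 chunks_done=0
Byte 6 = 'y': mode=DATA remaining=1 emitted=4 chunks_done=0

Answer: DATA 1 4 0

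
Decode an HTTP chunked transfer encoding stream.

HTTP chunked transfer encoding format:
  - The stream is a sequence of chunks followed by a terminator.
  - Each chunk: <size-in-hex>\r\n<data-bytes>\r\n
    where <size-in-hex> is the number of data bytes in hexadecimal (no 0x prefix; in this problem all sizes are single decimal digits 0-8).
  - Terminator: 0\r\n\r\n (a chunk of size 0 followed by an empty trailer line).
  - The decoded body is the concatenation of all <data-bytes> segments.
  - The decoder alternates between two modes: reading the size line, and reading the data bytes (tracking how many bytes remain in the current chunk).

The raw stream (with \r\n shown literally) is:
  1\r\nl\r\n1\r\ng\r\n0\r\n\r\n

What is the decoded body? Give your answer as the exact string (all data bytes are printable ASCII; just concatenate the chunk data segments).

Answer: lg

Derivation:
Chunk 1: stream[0..1]='1' size=0x1=1, data at stream[3..4]='l' -> body[0..1], body so far='l'
Chunk 2: stream[6..7]='1' size=0x1=1, data at stream[9..10]='g' -> body[1..2], body so far='lg'
Chunk 3: stream[12..13]='0' size=0 (terminator). Final body='lg' (2 bytes)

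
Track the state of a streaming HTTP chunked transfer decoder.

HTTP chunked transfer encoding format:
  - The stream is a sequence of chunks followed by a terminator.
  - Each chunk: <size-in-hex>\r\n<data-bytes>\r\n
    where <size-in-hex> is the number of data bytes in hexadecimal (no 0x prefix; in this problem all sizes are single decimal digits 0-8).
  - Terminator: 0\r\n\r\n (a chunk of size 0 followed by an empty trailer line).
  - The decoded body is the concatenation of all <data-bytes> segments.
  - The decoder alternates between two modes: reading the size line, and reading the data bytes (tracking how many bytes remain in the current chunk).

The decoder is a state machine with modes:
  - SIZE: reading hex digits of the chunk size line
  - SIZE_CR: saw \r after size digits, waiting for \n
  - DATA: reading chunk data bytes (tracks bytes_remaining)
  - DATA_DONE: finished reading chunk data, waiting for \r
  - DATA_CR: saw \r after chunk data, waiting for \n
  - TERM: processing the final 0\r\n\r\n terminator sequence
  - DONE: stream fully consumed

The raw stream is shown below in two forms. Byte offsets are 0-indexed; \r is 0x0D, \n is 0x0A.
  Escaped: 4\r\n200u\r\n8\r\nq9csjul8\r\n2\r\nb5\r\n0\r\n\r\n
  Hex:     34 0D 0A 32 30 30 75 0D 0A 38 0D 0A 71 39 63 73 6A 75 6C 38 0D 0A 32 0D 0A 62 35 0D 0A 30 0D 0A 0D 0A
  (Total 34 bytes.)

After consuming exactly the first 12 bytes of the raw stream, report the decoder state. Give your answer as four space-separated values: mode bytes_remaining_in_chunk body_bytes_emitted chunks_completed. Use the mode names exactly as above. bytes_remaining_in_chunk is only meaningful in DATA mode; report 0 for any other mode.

Answer: DATA 8 4 1

Derivation:
Byte 0 = '4': mode=SIZE remaining=0 emitted=0 chunks_done=0
Byte 1 = 0x0D: mode=SIZE_CR remaining=0 emitted=0 chunks_done=0
Byte 2 = 0x0A: mode=DATA remaining=4 emitted=0 chunks_done=0
Byte 3 = '2': mode=DATA remaining=3 emitted=1 chunks_done=0
Byte 4 = '0': mode=DATA remaining=2 emitted=2 chunks_done=0
Byte 5 = '0': mode=DATA remaining=1 emitted=3 chunks_done=0
Byte 6 = 'u': mode=DATA_DONE remaining=0 emitted=4 chunks_done=0
Byte 7 = 0x0D: mode=DATA_CR remaining=0 emitted=4 chunks_done=0
Byte 8 = 0x0A: mode=SIZE remaining=0 emitted=4 chunks_done=1
Byte 9 = '8': mode=SIZE remaining=0 emitted=4 chunks_done=1
Byte 10 = 0x0D: mode=SIZE_CR remaining=0 emitted=4 chunks_done=1
Byte 11 = 0x0A: mode=DATA remaining=8 emitted=4 chunks_done=1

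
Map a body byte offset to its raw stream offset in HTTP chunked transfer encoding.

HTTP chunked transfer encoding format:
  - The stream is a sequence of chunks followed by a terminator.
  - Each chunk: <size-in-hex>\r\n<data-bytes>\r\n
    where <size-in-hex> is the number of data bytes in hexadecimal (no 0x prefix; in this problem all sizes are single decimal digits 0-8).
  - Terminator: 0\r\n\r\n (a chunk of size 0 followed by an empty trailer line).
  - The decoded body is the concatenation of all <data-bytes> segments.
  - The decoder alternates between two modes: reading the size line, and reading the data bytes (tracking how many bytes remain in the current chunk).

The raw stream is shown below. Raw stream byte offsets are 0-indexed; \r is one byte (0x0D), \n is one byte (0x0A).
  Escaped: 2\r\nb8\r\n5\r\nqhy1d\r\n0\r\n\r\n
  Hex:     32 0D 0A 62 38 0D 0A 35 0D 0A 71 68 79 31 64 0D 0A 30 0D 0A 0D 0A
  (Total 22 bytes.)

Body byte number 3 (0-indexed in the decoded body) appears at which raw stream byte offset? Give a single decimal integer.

Answer: 11

Derivation:
Chunk 1: stream[0..1]='2' size=0x2=2, data at stream[3..5]='b8' -> body[0..2], body so far='b8'
Chunk 2: stream[7..8]='5' size=0x5=5, data at stream[10..15]='qhy1d' -> body[2..7], body so far='b8qhy1d'
Chunk 3: stream[17..18]='0' size=0 (terminator). Final body='b8qhy1d' (7 bytes)
Body byte 3 at stream offset 11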